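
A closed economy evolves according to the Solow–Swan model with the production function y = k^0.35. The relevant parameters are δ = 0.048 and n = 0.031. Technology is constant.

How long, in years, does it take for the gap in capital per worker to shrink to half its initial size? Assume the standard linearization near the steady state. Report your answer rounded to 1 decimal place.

about 13.5 years

Near the steady state the convergence rate is λ = (1 − α)(n + δ).
λ = (1 − 0.35) × 0.079 = 0.65 × 0.079 = 0.05135
Half-life = ln 2 / λ = 0.6931 / 0.05135 ≈ 13.50 years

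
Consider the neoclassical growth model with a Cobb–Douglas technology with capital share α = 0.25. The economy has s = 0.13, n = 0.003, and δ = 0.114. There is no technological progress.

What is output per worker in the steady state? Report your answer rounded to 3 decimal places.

Steady state requires s·f(k) = (n + δ)·k, i.e. s·k^α = (n + δ)·k.
Dividing both sides by k: k^(1−α) = s / (n + δ).
k^0.75 = 0.13 / (0.003 + 0.114) = 0.13 / 0.117 = 1.1111
k* = 1.1111^(1/0.75) ≈ 1.1508
y* = (k*)^α = 1.1508^0.25 ≈ 1.0357

y* ≈ 1.036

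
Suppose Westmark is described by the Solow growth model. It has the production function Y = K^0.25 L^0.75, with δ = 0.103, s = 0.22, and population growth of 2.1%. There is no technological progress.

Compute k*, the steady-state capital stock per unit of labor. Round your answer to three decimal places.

At the steady state, Δk = 0, so s·k^α = (n + δ)·k.
Rearranging, k^(1−α) = s / (n + δ).
k^0.75 = 0.22 / (0.021 + 0.103) = 0.22 / 0.124 = 1.7742
k* = 1.7742^(1/0.75) ≈ 2.1478

k* ≈ 2.148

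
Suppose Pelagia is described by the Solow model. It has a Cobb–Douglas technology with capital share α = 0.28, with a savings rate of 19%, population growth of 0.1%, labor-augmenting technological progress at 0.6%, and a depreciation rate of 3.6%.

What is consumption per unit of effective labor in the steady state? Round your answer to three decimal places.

In steady state, investment equals break-even investment: s·k^α = (n + g + δ)·k.
Dividing both sides by k: k^(1−α) = s / (n + g + δ).
k^0.72 = 0.19 / (0.001 + 0.006 + 0.036) = 0.19 / 0.043 = 4.4186
k* = 4.4186^(1/0.72) ≈ 7.8746
y* = (k*)^α = 7.8746^0.28 ≈ 1.7821
c* = (1 − s)·y* = (1 − 0.19) × 1.7821 ≈ 1.4435

c* = 1.444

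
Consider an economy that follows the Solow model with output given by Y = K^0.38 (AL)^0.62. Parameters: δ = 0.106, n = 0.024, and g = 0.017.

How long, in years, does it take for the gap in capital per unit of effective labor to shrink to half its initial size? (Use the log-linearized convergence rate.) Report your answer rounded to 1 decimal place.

t_½ ≈ 7.6 years

Near the steady state the convergence rate is λ = (1 − α)(n + g + δ).
λ = (1 − 0.38) × 0.147 = 0.62 × 0.147 = 0.09114
Half-life = ln 2 / λ = 0.6931 / 0.09114 ≈ 7.60 years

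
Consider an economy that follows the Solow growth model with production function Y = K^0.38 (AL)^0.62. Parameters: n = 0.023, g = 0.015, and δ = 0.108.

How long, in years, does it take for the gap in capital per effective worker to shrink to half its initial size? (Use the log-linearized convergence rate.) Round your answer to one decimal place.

t_½ ≈ 7.7 years

Near the steady state the convergence rate is λ = (1 − α)(n + g + δ).
λ = (1 − 0.38) × 0.146 = 0.62 × 0.146 = 0.09052
Half-life = ln 2 / λ = 0.6931 / 0.09052 ≈ 7.66 years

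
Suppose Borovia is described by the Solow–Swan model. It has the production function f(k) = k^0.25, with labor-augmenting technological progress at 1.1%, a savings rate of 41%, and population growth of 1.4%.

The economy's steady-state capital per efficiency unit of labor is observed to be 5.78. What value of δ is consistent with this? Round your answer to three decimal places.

δ ≈ 0.085

In steady state, investment equals break-even investment: s·k^α = (n + g + δ)·k.
So s / (n + g + δ) = (k*)^(1−α) = 5.78^0.75 = 3.7277.
Therefore n + g + δ = s / 3.7277 = 0.41 / 3.7277 = 0.1100, so δ = 0.1100 − 0.025 = 0.0850.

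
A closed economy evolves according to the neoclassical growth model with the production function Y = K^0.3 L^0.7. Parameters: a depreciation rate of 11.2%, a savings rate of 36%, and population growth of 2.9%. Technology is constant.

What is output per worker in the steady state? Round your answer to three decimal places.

Steady state requires s·f(k) = (n + δ)·k, i.e. s·k^α = (n + δ)·k.
Rearranging, k^(1−α) = s / (n + δ).
k^0.7 = 0.36 / (0.029 + 0.112) = 0.36 / 0.141 = 2.5532
k* = 2.5532^(1/0.7) ≈ 3.8155
y* = (k*)^α = 3.8155^0.3 ≈ 1.4944

y* ≈ 1.494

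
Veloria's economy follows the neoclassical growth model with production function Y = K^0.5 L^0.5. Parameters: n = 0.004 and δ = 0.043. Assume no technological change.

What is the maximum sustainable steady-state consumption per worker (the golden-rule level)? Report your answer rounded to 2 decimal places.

At the golden rule, f'(k) = n + δ, so α·k^(α−1) = n + δ and k_gold = (α/(n + δ))^(1/(1−α)).
k_gold = (0.5/0.047)^(1/0.5) = 10.6383^2 ≈ 113.1734
c_gold = f(k_gold) − (n + δ)·k_gold = 10.6383 − 0.047×113.1734 ≈ 5.3192

c_gold ≈ 5.32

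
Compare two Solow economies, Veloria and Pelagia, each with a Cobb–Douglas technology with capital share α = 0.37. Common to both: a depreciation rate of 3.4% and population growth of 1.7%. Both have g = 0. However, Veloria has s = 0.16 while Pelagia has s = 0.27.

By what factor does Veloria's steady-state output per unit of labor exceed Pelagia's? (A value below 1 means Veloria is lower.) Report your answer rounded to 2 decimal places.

Steady-state y* = [s/(n + δ)]^(α/(1−α)), so the ratio is [ (s_V/(n + δ)_V) / (s_P/(n + δ)_P) ]^0.5873.
s_V/(n + δ)_V = 0.16/0.051 = 3.1373; s_P/(n + δ)_P = 0.27/0.051 = 5.2941.
Ratio = (3.1373/5.2941)^0.5873 = 0.5926^0.5873 ≈ 0.7354

ratio ≈ 0.74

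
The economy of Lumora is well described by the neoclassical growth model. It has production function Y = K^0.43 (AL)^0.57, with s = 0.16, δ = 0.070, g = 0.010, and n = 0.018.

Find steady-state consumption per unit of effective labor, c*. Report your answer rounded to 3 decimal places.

c* = 1.216

In steady state, investment equals break-even investment: s·k^α = (n + g + δ)·k.
Rearranging, k^(1−α) = s / (n + g + δ).
k^0.57 = 0.16 / (0.018 + 0.010 + 0.070) = 0.16 / 0.098 = 1.6327
k* = 1.6327^(1/0.57) ≈ 2.3633
y* = (k*)^α = 2.3633^0.43 ≈ 1.4475
c* = (1 − s)·y* = (1 − 0.16) × 1.4475 ≈ 1.2159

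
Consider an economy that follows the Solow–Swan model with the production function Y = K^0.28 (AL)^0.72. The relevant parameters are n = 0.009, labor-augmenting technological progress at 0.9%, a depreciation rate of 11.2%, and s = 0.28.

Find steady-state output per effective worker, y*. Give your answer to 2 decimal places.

y* = 1.35

Steady state requires s·f(k) = (n + g + δ)·k, i.e. s·k^α = (n + g + δ)·k.
Rearranging, k^(1−α) = s / (n + g + δ).
k^0.72 = 0.28 / (0.009 + 0.009 + 0.112) = 0.28 / 0.130 = 2.1538
k* = 2.1538^(1/0.72) ≈ 2.9026
y* = (k*)^α = 2.9026^0.28 ≈ 1.3477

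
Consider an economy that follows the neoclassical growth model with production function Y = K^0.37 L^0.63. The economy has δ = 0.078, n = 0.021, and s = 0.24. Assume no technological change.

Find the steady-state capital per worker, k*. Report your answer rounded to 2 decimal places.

k* ≈ 4.08

Steady state requires s·f(k) = (n + δ)·k, i.e. s·k^α = (n + δ)·k.
Dividing both sides by k: k^(1−α) = s / (n + δ).
k^0.63 = 0.24 / (0.021 + 0.078) = 0.24 / 0.099 = 2.4242
k* = 2.4242^(1/0.63) ≈ 4.0778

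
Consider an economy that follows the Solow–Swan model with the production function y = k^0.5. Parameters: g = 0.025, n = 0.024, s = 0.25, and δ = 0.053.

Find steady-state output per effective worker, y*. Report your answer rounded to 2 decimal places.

Steady state requires s·f(k) = (n + g + δ)·k, i.e. s·k^α = (n + g + δ)·k.
Dividing both sides by k: k^(1−α) = s / (n + g + δ).
k^0.5 = 0.25 / (0.024 + 0.025 + 0.053) = 0.25 / 0.102 = 2.4510
k* = 2.4510^(1/0.5) ≈ 6.0074
y* = (k*)^α = 6.0074^0.5 ≈ 2.4510

y* = 2.45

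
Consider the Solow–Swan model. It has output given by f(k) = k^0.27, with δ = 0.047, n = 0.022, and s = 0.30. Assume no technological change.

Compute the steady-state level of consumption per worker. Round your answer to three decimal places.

Steady state requires s·f(k) = (n + δ)·k, i.e. s·k^α = (n + δ)·k.
Rearranging, k^(1−α) = s / (n + δ).
k^0.73 = 0.30 / (0.022 + 0.047) = 0.30 / 0.069 = 4.3478
k* = 4.3478^(1/0.73) ≈ 7.4876
y* = (k*)^α = 7.4876^0.27 ≈ 1.7222
c* = (1 − s)·y* = (1 − 0.30) × 1.7222 ≈ 1.2055

c* ≈ 1.206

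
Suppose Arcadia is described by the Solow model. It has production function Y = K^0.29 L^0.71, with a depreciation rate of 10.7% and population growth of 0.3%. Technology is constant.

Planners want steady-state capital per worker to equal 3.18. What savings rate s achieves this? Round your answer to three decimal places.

s ≈ 0.250

Steady state requires s·f(k) = (n + δ)·k, i.e. s·k^α = (n + δ)·k.
So s / (n + δ) = (k*)^(1−α) = 3.18^0.71 = 2.2736.
Therefore s = 2.2736 × (n + δ) = 2.2736 × 0.110 = 0.2501.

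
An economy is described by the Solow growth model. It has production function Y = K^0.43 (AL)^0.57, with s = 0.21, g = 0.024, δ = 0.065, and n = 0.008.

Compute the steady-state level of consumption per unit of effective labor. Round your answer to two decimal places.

At the steady state, Δk = 0, so s·k^α = (n + g + δ)·k.
Dividing both sides by k: k^(1−α) = s / (n + g + δ).
k^0.57 = 0.21 / (0.008 + 0.024 + 0.065) = 0.21 / 0.097 = 2.1649
k* = 2.1649^(1/0.57) ≈ 3.8769
y* = (k*)^α = 3.8769^0.43 ≈ 1.7908
c* = (1 − s)·y* = (1 − 0.21) × 1.7908 ≈ 1.4147

c* = 1.41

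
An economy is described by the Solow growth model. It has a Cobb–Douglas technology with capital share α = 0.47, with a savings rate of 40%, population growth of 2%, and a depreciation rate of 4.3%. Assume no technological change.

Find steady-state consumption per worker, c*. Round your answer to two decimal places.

Steady state requires s·f(k) = (n + δ)·k, i.e. s·k^α = (n + δ)·k.
Rearranging, k^(1−α) = s / (n + δ).
k^0.53 = 0.40 / (0.020 + 0.043) = 0.40 / 0.063 = 6.3492
k* = 6.3492^(1/0.53) ≈ 32.7012
y* = (k*)^α = 32.7012^0.47 ≈ 5.1504
c* = (1 − s)·y* = (1 − 0.40) × 5.1504 ≈ 3.0902

c* = 3.09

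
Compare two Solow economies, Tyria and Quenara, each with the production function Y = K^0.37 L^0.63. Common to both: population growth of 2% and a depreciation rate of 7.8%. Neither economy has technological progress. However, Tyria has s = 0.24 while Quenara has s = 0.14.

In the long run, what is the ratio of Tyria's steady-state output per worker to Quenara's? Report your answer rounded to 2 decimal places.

Steady-state y* = [s/(n + δ)]^(α/(1−α)), so the ratio is [ (s_T/(n + δ)_T) / (s_Q/(n + δ)_Q) ]^0.5873.
s_T/(n + δ)_T = 0.24/0.098 = 2.4490; s_Q/(n + δ)_Q = 0.14/0.098 = 1.4286.
Ratio = (2.4490/1.4286)^0.5873 = 1.7143^0.5873 ≈ 1.3724

ratio ≈ 1.37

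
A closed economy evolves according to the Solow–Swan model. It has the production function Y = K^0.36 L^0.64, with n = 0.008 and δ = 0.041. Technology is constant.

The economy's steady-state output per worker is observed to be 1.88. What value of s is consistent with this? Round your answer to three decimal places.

s ≈ 0.151

Steady state requires s·f(k) = (n + δ)·k, i.e. s·k^α = (n + δ)·k.
Since y* = [s/(n + δ)]^(α/(1−α)), we have s/(n + δ) = (y*)^((1−α)/α) = 1.88^1.7778 = 3.0718.
Therefore s = 3.0718 × (n + δ) = 3.0718 × 0.049 = 0.1505.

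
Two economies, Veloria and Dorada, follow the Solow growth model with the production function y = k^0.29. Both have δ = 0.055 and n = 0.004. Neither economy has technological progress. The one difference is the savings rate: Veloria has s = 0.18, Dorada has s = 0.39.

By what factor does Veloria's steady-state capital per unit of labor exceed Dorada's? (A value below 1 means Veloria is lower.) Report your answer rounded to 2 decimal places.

Steady-state k* = [s/(n + δ)]^(1/(1−α)), so the ratio is [ (s_V/(n + δ)_V) / (s_D/(n + δ)_D) ]^1.4085.
s_V/(n + δ)_V = 0.18/0.059 = 3.0508; s_D/(n + δ)_D = 0.39/0.059 = 6.6102.
Ratio = (3.0508/6.6102)^1.4085 = 0.4615^1.4085 ≈ 0.3365

k*_V / k*_D ≈ 0.34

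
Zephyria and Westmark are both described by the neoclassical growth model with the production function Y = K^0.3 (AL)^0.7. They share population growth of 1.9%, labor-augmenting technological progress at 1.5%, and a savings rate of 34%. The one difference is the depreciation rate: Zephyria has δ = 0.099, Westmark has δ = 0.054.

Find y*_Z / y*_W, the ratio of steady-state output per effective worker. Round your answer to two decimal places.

Steady-state y* = [s/(n + g + δ)]^(α/(1−α)), so the ratio is [ (s_Z/(n + g + δ)_Z) / (s_W/(n + g + δ)_W) ]^0.4286.
s_Z/(n + g + δ)_Z = 0.34/0.133 = 2.5564; s_W/(n + g + δ)_W = 0.34/0.088 = 3.8636.
Ratio = (2.5564/3.8636)^0.4286 = 0.6617^0.4286 ≈ 0.8378

y*_Z / y*_W ≈ 0.84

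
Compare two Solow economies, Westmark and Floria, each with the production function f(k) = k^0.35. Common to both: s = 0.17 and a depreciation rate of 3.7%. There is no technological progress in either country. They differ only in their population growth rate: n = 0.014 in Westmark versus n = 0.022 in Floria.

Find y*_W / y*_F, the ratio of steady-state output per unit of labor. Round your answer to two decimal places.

Steady-state y* = [s/(n + δ)]^(α/(1−α)), so the ratio is [ (s_W/(n + δ)_W) / (s_F/(n + δ)_F) ]^0.5385.
s_W/(n + δ)_W = 0.17/0.051 = 3.3333; s_F/(n + δ)_F = 0.17/0.059 = 2.8814.
Ratio = (3.3333/2.8814)^0.5385 = 1.1568^0.5385 ≈ 1.0816

y*_W / y*_F ≈ 1.08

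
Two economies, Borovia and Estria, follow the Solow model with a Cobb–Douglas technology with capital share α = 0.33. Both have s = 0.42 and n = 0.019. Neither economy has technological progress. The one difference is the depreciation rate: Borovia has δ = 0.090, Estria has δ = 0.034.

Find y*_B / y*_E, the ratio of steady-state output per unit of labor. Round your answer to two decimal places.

ratio ≈ 0.70

Steady-state y* = [s/(n + δ)]^(α/(1−α)), so the ratio is [ (s_B/(n + δ)_B) / (s_E/(n + δ)_E) ]^0.4925.
s_B/(n + δ)_B = 0.42/0.109 = 3.8532; s_E/(n + δ)_E = 0.42/0.053 = 7.9245.
Ratio = (3.8532/7.9245)^0.4925 = 0.4862^0.4925 ≈ 0.7011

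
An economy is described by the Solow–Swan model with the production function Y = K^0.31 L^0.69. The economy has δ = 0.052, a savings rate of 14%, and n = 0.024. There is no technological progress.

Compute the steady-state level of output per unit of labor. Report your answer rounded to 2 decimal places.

In steady state, investment equals break-even investment: s·k^α = (n + δ)·k.
Dividing both sides by k: k^(1−α) = s / (n + δ).
k^0.69 = 0.14 / (0.024 + 0.052) = 0.14 / 0.076 = 1.8421
k* = 1.8421^(1/0.69) ≈ 2.4239
y* = (k*)^α = 2.4239^0.31 ≈ 1.3158

y* ≈ 1.32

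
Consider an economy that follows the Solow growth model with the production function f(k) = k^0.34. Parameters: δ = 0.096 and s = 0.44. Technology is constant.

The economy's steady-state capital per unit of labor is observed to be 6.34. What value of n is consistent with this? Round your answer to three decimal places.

n ≈ 0.034

At the steady state, Δk = 0, so s·k^α = (n + δ)·k.
So s / (n + δ) = (k*)^(1−α) = 6.34^0.66 = 3.3836.
Therefore n + δ = s / 3.3836 = 0.44 / 3.3836 = 0.1300, so n = 0.1300 − 0.096 = 0.0340.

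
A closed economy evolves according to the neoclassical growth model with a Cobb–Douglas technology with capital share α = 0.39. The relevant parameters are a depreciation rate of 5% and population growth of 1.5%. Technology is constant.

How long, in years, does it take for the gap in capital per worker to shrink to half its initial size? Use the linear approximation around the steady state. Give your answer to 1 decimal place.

t_½ ≈ 17.5 years

Near the steady state the convergence rate is λ = (1 − α)(n + δ).
λ = (1 − 0.39) × 0.065 = 0.61 × 0.065 = 0.03965
Half-life = ln 2 / λ = 0.6931 / 0.03965 ≈ 17.48 years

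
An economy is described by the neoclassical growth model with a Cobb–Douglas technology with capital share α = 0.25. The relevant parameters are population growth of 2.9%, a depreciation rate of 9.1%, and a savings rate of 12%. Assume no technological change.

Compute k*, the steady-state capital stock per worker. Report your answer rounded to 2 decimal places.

Steady state requires s·f(k) = (n + δ)·k, i.e. s·k^α = (n + δ)·k.
Dividing both sides by k: k^(1−α) = s / (n + δ).
k^0.75 = 0.12 / (0.029 + 0.091) = 0.12 / 0.120 = 1.0000
k* = 1.0000^(1/0.75) ≈ 1.0000

k* = 1.00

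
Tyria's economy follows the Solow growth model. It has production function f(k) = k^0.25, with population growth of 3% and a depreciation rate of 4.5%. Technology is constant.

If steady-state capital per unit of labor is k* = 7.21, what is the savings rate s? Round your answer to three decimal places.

In steady state, investment equals break-even investment: s·k^α = (n + δ)·k.
So s / (n + δ) = (k*)^(1−α) = 7.21^0.75 = 4.4000.
Therefore s = 4.4000 × (n + δ) = 4.4000 × 0.075 = 0.3300.

s ≈ 0.330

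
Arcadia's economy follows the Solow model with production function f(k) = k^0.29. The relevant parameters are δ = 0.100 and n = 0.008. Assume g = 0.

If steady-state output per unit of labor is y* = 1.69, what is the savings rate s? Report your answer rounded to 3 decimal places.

s ≈ 0.390

At the steady state, Δk = 0, so s·k^α = (n + δ)·k.
Since y* = [s/(n + δ)]^(α/(1−α)), we have s/(n + δ) = (y*)^((1−α)/α) = 1.69^2.4483 = 3.6136.
Therefore s = 3.6136 × (n + δ) = 3.6136 × 0.108 = 0.3903.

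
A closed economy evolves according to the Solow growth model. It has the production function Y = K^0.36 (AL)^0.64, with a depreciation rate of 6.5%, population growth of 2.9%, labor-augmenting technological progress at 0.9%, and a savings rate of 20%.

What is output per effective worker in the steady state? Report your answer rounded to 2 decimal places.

In steady state, investment equals break-even investment: s·k^α = (n + g + δ)·k.
Dividing both sides by k: k^(1−α) = s / (n + g + δ).
k^0.64 = 0.20 / (0.029 + 0.009 + 0.065) = 0.20 / 0.103 = 1.9417
k* = 1.9417^(1/0.64) ≈ 2.8202
y* = (k*)^α = 2.8202^0.36 ≈ 1.4524

y* ≈ 1.45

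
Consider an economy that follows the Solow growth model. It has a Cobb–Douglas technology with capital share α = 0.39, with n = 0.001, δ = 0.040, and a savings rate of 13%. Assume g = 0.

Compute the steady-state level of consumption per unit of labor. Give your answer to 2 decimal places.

c* = 1.82

In steady state, investment equals break-even investment: s·k^α = (n + δ)·k.
Dividing both sides by k: k^(1−α) = s / (n + δ).
k^0.61 = 0.13 / (0.001 + 0.040) = 0.13 / 0.041 = 3.1707
k* = 3.1707^(1/0.61) ≈ 6.6308
y* = (k*)^α = 6.6308^0.39 ≈ 2.0913
c* = (1 − s)·y* = (1 − 0.13) × 2.0913 ≈ 1.8194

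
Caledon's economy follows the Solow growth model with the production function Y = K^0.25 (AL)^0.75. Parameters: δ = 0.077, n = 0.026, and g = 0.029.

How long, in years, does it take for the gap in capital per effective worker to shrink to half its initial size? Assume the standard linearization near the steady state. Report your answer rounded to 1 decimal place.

Near the steady state the convergence rate is λ = (1 − α)(n + g + δ).
λ = (1 − 0.25) × 0.132 = 0.75 × 0.132 = 0.0990
Half-life = ln 2 / λ = 0.6931 / 0.0990 ≈ 7.00 years

half-life ≈ 7.0 years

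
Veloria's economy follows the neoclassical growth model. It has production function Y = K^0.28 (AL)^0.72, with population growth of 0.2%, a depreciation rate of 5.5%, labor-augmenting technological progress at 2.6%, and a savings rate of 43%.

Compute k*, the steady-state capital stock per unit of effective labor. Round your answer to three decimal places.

k* ≈ 9.822

In steady state, investment equals break-even investment: s·k^α = (n + g + δ)·k.
Rearranging, k^(1−α) = s / (n + g + δ).
k^0.72 = 0.43 / (0.002 + 0.026 + 0.055) = 0.43 / 0.083 = 5.1807
k* = 5.1807^(1/0.72) ≈ 9.8221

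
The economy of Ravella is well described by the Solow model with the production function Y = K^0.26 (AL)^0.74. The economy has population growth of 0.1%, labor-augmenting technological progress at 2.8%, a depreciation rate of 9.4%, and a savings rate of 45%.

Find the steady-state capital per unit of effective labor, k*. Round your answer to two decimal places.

k* = 5.77

At the steady state, Δk = 0, so s·k^α = (n + g + δ)·k.
Dividing both sides by k: k^(1−α) = s / (n + g + δ).
k^0.74 = 0.45 / (0.001 + 0.028 + 0.094) = 0.45 / 0.123 = 3.6585
k* = 3.6585^(1/0.74) ≈ 5.7706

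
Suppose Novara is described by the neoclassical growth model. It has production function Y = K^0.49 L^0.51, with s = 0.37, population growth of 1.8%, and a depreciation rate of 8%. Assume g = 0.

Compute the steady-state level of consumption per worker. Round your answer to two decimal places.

c* = 2.26

Steady state requires s·f(k) = (n + δ)·k, i.e. s·k^α = (n + δ)·k.
Dividing both sides by k: k^(1−α) = s / (n + δ).
k^0.51 = 0.37 / (0.018 + 0.080) = 0.37 / 0.098 = 3.7755
k* = 3.7755^(1/0.51) ≈ 13.5308
y* = (k*)^α = 13.5308^0.49 ≈ 3.5838
c* = (1 − s)·y* = (1 − 0.37) × 3.5838 ≈ 2.2578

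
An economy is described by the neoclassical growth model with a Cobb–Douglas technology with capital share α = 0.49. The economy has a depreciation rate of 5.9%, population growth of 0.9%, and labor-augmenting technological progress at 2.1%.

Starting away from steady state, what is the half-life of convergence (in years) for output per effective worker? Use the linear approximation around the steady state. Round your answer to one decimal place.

Near the steady state the convergence rate is λ = (1 − α)(n + g + δ).
λ = (1 − 0.49) × 0.089 = 0.51 × 0.089 = 0.04539
Half-life = ln 2 / λ = 0.6931 / 0.04539 ≈ 15.27 years

about 15.3 years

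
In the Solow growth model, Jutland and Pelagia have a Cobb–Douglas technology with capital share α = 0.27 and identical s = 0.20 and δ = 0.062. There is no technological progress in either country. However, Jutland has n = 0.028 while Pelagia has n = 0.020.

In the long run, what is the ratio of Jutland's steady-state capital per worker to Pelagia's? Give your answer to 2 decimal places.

k*_J / k*_P ≈ 0.88

Steady-state k* = [s/(n + δ)]^(1/(1−α)), so the ratio is [ (s_J/(n + δ)_J) / (s_P/(n + δ)_P) ]^1.3699.
s_J/(n + δ)_J = 0.20/0.090 = 2.2222; s_P/(n + δ)_P = 0.20/0.082 = 2.4390.
Ratio = (2.2222/2.4390)^1.3699 = 0.9111^1.3699 ≈ 0.8803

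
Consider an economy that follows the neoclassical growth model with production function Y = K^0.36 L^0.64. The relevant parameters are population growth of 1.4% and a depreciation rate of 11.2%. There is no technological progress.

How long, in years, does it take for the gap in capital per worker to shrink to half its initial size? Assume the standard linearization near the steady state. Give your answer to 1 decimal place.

half-life ≈ 8.6 years

Near the steady state the convergence rate is λ = (1 − α)(n + δ).
λ = (1 − 0.36) × 0.126 = 0.64 × 0.126 = 0.08064
Half-life = ln 2 / λ = 0.6931 / 0.08064 ≈ 8.59 years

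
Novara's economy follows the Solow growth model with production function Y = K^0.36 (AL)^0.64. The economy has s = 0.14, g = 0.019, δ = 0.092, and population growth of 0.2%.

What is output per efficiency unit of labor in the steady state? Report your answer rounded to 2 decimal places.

y* = 1.13

In steady state, investment equals break-even investment: s·k^α = (n + g + δ)·k.
Dividing both sides by k: k^(1−α) = s / (n + g + δ).
k^0.64 = 0.14 / (0.002 + 0.019 + 0.092) = 0.14 / 0.113 = 1.2389
k* = 1.2389^(1/0.64) ≈ 1.3976
y* = (k*)^α = 1.3976^0.36 ≈ 1.1281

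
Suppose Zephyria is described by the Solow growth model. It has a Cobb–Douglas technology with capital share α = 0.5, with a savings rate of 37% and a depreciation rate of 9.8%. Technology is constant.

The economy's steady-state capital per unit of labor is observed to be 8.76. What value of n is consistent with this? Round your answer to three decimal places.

n ≈ 0.027

In steady state, investment equals break-even investment: s·k^α = (n + δ)·k.
So s / (n + δ) = (k*)^(1−α) = 8.76^0.5 = 2.9597.
Therefore n + δ = s / 2.9597 = 0.37 / 2.9597 = 0.1250, so n = 0.1250 − 0.098 = 0.0270.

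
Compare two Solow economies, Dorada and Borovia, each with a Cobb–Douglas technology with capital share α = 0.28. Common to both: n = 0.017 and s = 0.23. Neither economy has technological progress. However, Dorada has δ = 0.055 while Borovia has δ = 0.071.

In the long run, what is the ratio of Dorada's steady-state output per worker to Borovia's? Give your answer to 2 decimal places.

y*_D / y*_B ≈ 1.08

Steady-state y* = [s/(n + δ)]^(α/(1−α)), so the ratio is [ (s_D/(n + δ)_D) / (s_B/(n + δ)_B) ]^0.3889.
s_D/(n + δ)_D = 0.23/0.072 = 3.1944; s_B/(n + δ)_B = 0.23/0.088 = 2.6136.
Ratio = (3.1944/2.6136)^0.3889 = 1.2222^0.3889 ≈ 1.0812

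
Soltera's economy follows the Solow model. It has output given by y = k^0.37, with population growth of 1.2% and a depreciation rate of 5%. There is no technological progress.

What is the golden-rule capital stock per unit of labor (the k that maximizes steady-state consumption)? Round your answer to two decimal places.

k_gold ≈ 17.04

The golden rule sets f'(k) = n + δ, i.e. α·k^(α−1) = n + δ.
So k^(1−α) = α / (n + δ) = 0.37 / 0.062 = 5.9677.
k_gold = 5.9677^(1/0.63) ≈ 17.0388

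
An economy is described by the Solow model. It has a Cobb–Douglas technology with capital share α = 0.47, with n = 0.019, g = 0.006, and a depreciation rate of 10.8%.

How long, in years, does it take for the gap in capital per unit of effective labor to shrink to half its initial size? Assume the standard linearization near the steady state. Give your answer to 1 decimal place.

about 9.8 years

Near the steady state the convergence rate is λ = (1 − α)(n + g + δ).
λ = (1 − 0.47) × 0.133 = 0.53 × 0.133 = 0.07049
Half-life = ln 2 / λ = 0.6931 / 0.07049 ≈ 9.83 years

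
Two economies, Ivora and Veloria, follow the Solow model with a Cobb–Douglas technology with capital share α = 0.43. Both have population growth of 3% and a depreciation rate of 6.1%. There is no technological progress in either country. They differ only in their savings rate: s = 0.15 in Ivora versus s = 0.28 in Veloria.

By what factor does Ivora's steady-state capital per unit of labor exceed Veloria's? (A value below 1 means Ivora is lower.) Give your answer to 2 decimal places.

k*_I / k*_V ≈ 0.33

Steady-state k* = [s/(n + δ)]^(1/(1−α)), so the ratio is [ (s_I/(n + δ)_I) / (s_V/(n + δ)_V) ]^1.7544.
s_I/(n + δ)_I = 0.15/0.091 = 1.6484; s_V/(n + δ)_V = 0.28/0.091 = 3.0769.
Ratio = (1.6484/3.0769)^1.7544 = 0.5357^1.7544 ≈ 0.3345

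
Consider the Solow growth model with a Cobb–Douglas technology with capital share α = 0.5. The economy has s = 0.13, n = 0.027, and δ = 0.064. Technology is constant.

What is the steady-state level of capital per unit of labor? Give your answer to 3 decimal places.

k* ≈ 2.041

Steady state requires s·f(k) = (n + δ)·k, i.e. s·k^α = (n + δ)·k.
Dividing both sides by k: k^(1−α) = s / (n + δ).
k^0.5 = 0.13 / (0.027 + 0.064) = 0.13 / 0.091 = 1.4286
k* = 1.4286^(1/0.5) ≈ 2.0409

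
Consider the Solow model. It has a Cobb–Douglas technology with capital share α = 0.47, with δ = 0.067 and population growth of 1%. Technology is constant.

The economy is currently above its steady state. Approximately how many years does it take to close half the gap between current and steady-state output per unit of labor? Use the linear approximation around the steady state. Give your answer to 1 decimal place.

about 17.0 years

Near the steady state the convergence rate is λ = (1 − α)(n + δ).
λ = (1 − 0.47) × 0.077 = 0.53 × 0.077 = 0.04081
Half-life = ln 2 / λ = 0.6931 / 0.04081 ≈ 16.98 years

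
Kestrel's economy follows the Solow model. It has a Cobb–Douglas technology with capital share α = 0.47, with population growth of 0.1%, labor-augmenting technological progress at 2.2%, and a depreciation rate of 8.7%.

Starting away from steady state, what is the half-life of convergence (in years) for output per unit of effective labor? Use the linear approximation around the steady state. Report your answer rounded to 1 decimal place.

t_½ ≈ 11.9 years

Near the steady state the convergence rate is λ = (1 − α)(n + g + δ).
λ = (1 − 0.47) × 0.110 = 0.53 × 0.110 = 0.0583
Half-life = ln 2 / λ = 0.6931 / 0.0583 ≈ 11.89 years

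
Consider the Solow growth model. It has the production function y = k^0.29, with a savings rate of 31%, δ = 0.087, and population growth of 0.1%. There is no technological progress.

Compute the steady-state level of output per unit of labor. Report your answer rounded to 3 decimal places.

In steady state, investment equals break-even investment: s·k^α = (n + δ)·k.
Rearranging, k^(1−α) = s / (n + δ).
k^0.71 = 0.31 / (0.001 + 0.087) = 0.31 / 0.088 = 3.5227
k* = 3.5227^(1/0.71) ≈ 5.8918
y* = (k*)^α = 5.8918^0.29 ≈ 1.6725

y* = 1.673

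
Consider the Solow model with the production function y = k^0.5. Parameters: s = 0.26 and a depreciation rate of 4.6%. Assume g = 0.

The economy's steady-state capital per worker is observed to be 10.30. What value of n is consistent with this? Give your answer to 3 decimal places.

n ≈ 0.035

At the steady state, Δk = 0, so s·k^α = (n + δ)·k.
So s / (n + δ) = (k*)^(1−α) = 10.30^0.5 = 3.2094.
Therefore n + δ = s / 3.2094 = 0.26 / 3.2094 = 0.0810, so n = 0.0810 − 0.046 = 0.0350.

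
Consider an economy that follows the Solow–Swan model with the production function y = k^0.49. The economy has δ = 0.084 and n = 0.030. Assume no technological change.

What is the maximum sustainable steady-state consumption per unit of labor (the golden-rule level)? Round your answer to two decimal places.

c_gold ≈ 2.07

At the golden rule, f'(k) = n + δ, so α·k^(α−1) = n + δ and k_gold = (α/(n + δ))^(1/(1−α)).
k_gold = (0.49/0.114)^(1/0.51) = 4.2982^1.9608 ≈ 17.4481
c_gold = f(k_gold) − (n + δ)·k_gold = 4.0594 − 0.114×17.4481 ≈ 2.0703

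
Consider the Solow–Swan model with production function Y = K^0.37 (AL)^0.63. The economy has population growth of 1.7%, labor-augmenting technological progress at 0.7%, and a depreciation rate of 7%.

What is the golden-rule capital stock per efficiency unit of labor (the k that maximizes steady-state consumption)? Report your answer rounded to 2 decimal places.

k_gold ≈ 8.80

The golden rule sets f'(k) = n + g + δ, i.e. α·k^(α−1) = n + g + δ.
So k^(1−α) = α / (n + g + δ) = 0.37 / 0.094 = 3.9362.
k_gold = 3.9362^(1/0.63) ≈ 8.8017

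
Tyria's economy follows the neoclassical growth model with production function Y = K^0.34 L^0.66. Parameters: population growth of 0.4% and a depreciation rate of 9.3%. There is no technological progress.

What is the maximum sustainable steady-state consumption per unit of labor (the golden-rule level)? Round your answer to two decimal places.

At the golden rule, f'(k) = n + δ, so α·k^(α−1) = n + δ and k_gold = (α/(n + δ))^(1/(1−α)).
k_gold = (0.34/0.097)^(1/0.66) = 3.5052^1.5152 ≈ 6.6888
c_gold = f(k_gold) − (n + δ)·k_gold = 1.9082 − 0.097×6.6888 ≈ 1.2594

c_gold ≈ 1.26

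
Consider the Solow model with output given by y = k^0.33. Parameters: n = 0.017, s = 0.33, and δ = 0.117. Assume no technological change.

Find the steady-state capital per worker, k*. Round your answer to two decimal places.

At the steady state, Δk = 0, so s·k^α = (n + δ)·k.
Rearranging, k^(1−α) = s / (n + δ).
k^0.67 = 0.33 / (0.017 + 0.117) = 0.33 / 0.134 = 2.4627
k* = 2.4627^(1/0.67) ≈ 3.8388

k* = 3.84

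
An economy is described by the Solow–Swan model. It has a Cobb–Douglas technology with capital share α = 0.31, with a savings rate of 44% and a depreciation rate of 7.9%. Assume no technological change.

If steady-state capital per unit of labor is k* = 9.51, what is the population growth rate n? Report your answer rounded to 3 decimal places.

n ≈ 0.014

In steady state, investment equals break-even investment: s·k^α = (n + δ)·k.
So s / (n + δ) = (k*)^(1−α) = 9.51^0.69 = 4.7309.
Therefore n + δ = s / 4.7309 = 0.44 / 4.7309 = 0.0930, so n = 0.0930 − 0.079 = 0.0140.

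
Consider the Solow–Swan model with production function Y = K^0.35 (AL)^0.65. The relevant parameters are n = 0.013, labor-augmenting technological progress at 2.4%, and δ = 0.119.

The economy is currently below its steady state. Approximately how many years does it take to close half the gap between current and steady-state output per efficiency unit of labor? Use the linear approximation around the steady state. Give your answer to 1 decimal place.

Near the steady state the convergence rate is λ = (1 − α)(n + g + δ).
λ = (1 − 0.35) × 0.156 = 0.65 × 0.156 = 0.1014
Half-life = ln 2 / λ = 0.6931 / 0.1014 ≈ 6.84 years

half-life ≈ 6.8 years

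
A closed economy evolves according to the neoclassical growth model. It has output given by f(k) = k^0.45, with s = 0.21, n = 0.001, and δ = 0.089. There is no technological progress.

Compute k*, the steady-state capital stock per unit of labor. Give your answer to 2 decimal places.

In steady state, investment equals break-even investment: s·k^α = (n + δ)·k.
Dividing both sides by k: k^(1−α) = s / (n + δ).
k^0.55 = 0.21 / (0.001 + 0.089) = 0.21 / 0.090 = 2.3333
k* = 2.3333^(1/0.55) ≈ 4.6670

k* ≈ 4.67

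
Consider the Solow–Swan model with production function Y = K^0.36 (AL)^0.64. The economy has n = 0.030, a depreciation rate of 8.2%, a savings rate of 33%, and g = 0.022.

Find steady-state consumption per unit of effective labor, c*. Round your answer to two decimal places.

c* ≈ 1.11

At the steady state, Δk = 0, so s·k^α = (n + g + δ)·k.
Rearranging, k^(1−α) = s / (n + g + δ).
k^0.64 = 0.33 / (0.030 + 0.022 + 0.082) = 0.33 / 0.134 = 2.4627
k* = 2.4627^(1/0.64) ≈ 4.0887
y* = (k*)^α = 4.0887^0.36 ≈ 1.6602
c* = (1 − s)·y* = (1 − 0.33) × 1.6602 ≈ 1.1123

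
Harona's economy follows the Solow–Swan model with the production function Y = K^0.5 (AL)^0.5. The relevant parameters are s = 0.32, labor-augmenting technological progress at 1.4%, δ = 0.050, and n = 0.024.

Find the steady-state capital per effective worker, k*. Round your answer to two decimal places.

Steady state requires s·f(k) = (n + g + δ)·k, i.e. s·k^α = (n + g + δ)·k.
Rearranging, k^(1−α) = s / (n + g + δ).
k^0.5 = 0.32 / (0.024 + 0.014 + 0.050) = 0.32 / 0.088 = 3.6364
k* = 3.6364^(1/0.5) ≈ 13.2234

k* ≈ 13.22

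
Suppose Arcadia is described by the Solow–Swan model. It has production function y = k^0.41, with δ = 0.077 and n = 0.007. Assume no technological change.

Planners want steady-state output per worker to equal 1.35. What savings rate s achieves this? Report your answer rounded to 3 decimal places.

Steady state requires s·f(k) = (n + δ)·k, i.e. s·k^α = (n + δ)·k.
Since y* = [s/(n + δ)]^(α/(1−α)), we have s/(n + δ) = (y*)^((1−α)/α) = 1.35^1.439 = 1.5401.
Therefore s = 1.5401 × (n + δ) = 1.5401 × 0.084 = 0.1294.

s ≈ 0.129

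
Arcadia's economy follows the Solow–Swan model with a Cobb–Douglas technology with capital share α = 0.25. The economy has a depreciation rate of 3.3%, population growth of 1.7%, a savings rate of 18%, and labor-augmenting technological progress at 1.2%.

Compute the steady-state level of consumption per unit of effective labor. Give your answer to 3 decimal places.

At the steady state, Δk = 0, so s·k^α = (n + g + δ)·k.
Rearranging, k^(1−α) = s / (n + g + δ).
k^0.75 = 0.18 / (0.017 + 0.012 + 0.033) = 0.18 / 0.062 = 2.9032
k* = 2.9032^(1/0.75) ≈ 4.1416
y* = (k*)^α = 4.1416^0.25 ≈ 1.4266
c* = (1 − s)·y* = (1 − 0.18) × 1.4266 ≈ 1.1698

c* ≈ 1.170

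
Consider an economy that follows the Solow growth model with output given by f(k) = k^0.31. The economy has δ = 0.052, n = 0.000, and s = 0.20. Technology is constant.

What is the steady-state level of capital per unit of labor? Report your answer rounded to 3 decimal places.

k* = 7.045

In steady state, investment equals break-even investment: s·k^α = (n + δ)·k.
Rearranging, k^(1−α) = s / (n + δ).
k^0.69 = 0.20 / (0.000 + 0.052) = 0.20 / 0.052 = 3.8462
k* = 3.8462^(1/0.69) ≈ 7.0449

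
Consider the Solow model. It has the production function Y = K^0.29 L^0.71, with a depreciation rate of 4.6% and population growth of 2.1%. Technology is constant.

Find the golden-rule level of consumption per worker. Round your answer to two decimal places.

c_gold ≈ 1.29

At the golden rule, f'(k) = n + δ, so α·k^(α−1) = n + δ and k_gold = (α/(n + δ))^(1/(1−α)).
k_gold = (0.29/0.067)^(1/0.71) = 4.3284^1.4085 ≈ 7.8753
c_gold = f(k_gold) − (n + δ)·k_gold = 1.8194 − 0.067×7.8753 ≈ 1.2918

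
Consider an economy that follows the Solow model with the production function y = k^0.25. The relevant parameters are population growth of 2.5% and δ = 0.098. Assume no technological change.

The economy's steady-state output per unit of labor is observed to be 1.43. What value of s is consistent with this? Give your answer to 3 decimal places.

s ≈ 0.360

In steady state, investment equals break-even investment: s·k^α = (n + δ)·k.
Since y* = [s/(n + δ)]^(α/(1−α)), we have s/(n + δ) = (y*)^((1−α)/α) = 1.43^3 = 2.9242.
Therefore s = 2.9242 × (n + δ) = 2.9242 × 0.123 = 0.3597.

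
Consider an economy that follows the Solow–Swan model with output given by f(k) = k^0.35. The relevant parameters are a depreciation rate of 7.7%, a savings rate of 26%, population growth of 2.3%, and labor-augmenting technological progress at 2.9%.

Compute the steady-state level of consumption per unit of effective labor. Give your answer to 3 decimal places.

c* = 1.079

At the steady state, Δk = 0, so s·k^α = (n + g + δ)·k.
Dividing both sides by k: k^(1−α) = s / (n + g + δ).
k^0.65 = 0.26 / (0.023 + 0.029 + 0.077) = 0.26 / 0.129 = 2.0155
k* = 2.0155^(1/0.65) ≈ 2.9396
y* = (k*)^α = 2.9396^0.35 ≈ 1.4585
c* = (1 − s)·y* = (1 − 0.26) × 1.4585 ≈ 1.0793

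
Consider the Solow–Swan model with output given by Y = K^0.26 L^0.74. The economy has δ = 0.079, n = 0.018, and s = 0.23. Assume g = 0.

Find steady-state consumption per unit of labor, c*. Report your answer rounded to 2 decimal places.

Steady state requires s·f(k) = (n + δ)·k, i.e. s·k^α = (n + δ)·k.
Rearranging, k^(1−α) = s / (n + δ).
k^0.74 = 0.23 / (0.018 + 0.079) = 0.23 / 0.097 = 2.3711
k* = 2.3711^(1/0.74) ≈ 3.2114
y* = (k*)^α = 3.2114^0.26 ≈ 1.3544
c* = (1 − s)·y* = (1 − 0.23) × 1.3544 ≈ 1.0429

c* ≈ 1.04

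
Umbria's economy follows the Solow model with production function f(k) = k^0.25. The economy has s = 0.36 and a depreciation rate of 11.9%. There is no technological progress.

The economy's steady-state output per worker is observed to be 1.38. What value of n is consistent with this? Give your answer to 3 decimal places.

n ≈ 0.018

In steady state, investment equals break-even investment: s·k^α = (n + δ)·k.
Since y* = [s/(n + δ)]^(α/(1−α)), we have s/(n + δ) = (y*)^((1−α)/α) = 1.38^3 = 2.6281.
Therefore n + δ = s / 2.6281 = 0.36 / 2.6281 = 0.1370, so n = 0.1370 − 0.119 = 0.0180.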